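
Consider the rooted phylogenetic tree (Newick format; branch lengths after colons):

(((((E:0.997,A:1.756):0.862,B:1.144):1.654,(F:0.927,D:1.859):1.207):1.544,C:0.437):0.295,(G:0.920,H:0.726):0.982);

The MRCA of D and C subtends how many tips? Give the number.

The MRCA of D and C is the node subtending ((((E,A),B),(F,D)),C).
That clade contains 6 terminal taxa: A, B, C, D, E, F.

6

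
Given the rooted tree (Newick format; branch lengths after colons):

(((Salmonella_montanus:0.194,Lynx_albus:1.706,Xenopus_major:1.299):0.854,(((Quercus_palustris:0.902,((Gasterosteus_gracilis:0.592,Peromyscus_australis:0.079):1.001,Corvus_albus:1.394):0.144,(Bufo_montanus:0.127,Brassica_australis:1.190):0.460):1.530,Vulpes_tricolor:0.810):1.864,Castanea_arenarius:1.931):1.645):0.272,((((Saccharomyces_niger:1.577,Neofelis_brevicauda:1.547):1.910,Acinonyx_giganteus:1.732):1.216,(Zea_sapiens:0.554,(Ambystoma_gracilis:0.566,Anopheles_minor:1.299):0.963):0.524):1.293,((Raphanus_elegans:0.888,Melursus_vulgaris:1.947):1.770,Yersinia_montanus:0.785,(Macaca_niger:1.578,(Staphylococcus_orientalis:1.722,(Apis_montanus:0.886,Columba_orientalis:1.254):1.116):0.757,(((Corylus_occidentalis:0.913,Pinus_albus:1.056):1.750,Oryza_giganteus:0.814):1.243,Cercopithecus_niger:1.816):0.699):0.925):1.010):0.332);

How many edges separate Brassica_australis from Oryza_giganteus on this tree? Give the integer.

The MRCA of Brassica_australis and Oryza_giganteus is the root of the tree.
From Brassica_australis up to that node: 6 branches. From Oryza_giganteus up to the same node: 6 branches. Total: 6 + 6 = 12.

12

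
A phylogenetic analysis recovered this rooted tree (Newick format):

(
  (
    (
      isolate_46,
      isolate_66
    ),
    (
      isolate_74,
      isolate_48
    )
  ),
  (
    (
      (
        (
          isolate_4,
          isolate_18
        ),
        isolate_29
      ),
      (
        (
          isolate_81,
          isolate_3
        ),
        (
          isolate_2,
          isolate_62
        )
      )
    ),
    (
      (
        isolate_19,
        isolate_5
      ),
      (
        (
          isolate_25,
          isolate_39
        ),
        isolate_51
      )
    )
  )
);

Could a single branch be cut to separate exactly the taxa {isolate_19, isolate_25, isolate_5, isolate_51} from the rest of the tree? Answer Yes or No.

No

The MRCA of the listed taxa subtends ((isolate_19,isolate_5),((isolate_25,isolate_39),isolate_51)).
That clade also contains isolate_39, which is not in the proposed group, so the group is not monophyletic.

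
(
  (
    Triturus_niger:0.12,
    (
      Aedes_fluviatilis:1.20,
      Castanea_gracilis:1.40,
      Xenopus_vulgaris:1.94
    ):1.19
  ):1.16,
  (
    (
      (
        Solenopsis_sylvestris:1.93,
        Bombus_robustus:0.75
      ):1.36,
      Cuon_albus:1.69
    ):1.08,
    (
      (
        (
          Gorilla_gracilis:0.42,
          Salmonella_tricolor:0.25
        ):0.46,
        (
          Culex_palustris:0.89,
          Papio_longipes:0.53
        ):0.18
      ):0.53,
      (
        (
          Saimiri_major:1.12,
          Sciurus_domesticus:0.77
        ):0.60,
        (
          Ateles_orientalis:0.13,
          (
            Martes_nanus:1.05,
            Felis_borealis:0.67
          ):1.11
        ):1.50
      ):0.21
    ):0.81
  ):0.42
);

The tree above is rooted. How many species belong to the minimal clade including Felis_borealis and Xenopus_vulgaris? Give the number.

16

The MRCA of Felis_borealis and Xenopus_vulgaris is the root, so the clade is the entire tree.
That clade contains 16 terminal taxa: Aedes_fluviatilis, Ateles_orientalis, Bombus_robustus, Castanea_gracilis, Culex_palustris, Cuon_albus, Felis_borealis, Gorilla_gracilis, Martes_nanus, Papio_longipes, Saimiri_major, Salmonella_tricolor, Sciurus_domesticus, Solenopsis_sylvestris, Triturus_niger, Xenopus_vulgaris.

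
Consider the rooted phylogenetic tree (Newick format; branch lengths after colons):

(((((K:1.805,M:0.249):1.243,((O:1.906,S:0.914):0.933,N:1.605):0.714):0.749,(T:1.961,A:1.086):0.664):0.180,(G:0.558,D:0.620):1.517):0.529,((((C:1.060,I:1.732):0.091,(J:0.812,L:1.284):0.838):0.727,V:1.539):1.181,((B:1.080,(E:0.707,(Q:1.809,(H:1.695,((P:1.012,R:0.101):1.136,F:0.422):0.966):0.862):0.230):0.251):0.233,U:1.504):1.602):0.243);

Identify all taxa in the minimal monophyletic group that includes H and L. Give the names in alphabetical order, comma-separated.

B, C, E, F, H, I, J, L, P, Q, R, U, V

Tracing H: it sits inside (H,((P,R),F)).
Tracing L: it sits inside (J,L).
The smallest clade enclosing both is ((((C,I),(J,L)),V),((B,(E,(Q,(H,((P,R),F))))),U)); the answer is its 13 terminal taxa in alphabetical order.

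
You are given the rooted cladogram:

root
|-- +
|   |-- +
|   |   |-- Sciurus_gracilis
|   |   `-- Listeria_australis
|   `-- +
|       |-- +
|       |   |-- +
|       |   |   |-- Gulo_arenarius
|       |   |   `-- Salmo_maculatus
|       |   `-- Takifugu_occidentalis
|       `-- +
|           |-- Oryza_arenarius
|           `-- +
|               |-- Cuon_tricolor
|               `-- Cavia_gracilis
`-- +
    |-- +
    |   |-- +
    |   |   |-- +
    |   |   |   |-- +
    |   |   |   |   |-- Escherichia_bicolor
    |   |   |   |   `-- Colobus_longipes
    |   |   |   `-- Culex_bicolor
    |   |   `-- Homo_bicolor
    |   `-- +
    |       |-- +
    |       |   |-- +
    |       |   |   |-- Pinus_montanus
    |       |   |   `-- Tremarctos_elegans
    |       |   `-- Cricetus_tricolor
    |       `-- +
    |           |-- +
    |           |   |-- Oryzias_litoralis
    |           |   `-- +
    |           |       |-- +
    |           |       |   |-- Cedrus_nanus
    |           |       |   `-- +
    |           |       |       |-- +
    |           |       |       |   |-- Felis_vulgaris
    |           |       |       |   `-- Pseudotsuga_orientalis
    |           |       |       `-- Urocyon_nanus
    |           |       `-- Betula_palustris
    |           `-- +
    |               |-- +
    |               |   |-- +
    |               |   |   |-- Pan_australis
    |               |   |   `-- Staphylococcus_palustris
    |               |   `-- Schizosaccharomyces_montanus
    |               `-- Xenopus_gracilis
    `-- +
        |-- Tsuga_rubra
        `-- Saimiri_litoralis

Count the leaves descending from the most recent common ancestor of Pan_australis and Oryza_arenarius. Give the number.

27

The MRCA of Pan_australis and Oryza_arenarius is the root, so the clade is the entire tree.
That clade contains 27 terminal taxa: Betula_palustris, Cavia_gracilis, Cedrus_nanus, Colobus_longipes, Cricetus_tricolor, Culex_bicolor, Cuon_tricolor, Escherichia_bicolor, Felis_vulgaris, Gulo_arenarius, Homo_bicolor, Listeria_australis, Oryza_arenarius, Oryzias_litoralis, Pan_australis, Pinus_montanus, Pseudotsuga_orientalis, Saimiri_litoralis, Salmo_maculatus, Schizosaccharomyces_montanus, Sciurus_gracilis, Staphylococcus_palustris, Takifugu_occidentalis, Tremarctos_elegans, Tsuga_rubra, Urocyon_nanus, Xenopus_gracilis.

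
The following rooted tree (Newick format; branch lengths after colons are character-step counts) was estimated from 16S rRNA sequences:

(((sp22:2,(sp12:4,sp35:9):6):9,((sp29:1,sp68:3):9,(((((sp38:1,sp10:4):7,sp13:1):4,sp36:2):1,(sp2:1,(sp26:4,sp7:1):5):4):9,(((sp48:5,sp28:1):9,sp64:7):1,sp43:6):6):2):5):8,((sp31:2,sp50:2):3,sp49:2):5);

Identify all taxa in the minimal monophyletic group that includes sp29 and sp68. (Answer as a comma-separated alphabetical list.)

sp29, sp68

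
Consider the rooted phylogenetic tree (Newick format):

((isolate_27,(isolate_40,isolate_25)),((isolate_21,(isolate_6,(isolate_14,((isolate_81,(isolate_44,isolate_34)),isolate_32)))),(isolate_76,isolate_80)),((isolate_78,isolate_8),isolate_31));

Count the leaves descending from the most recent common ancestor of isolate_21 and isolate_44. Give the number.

The MRCA of isolate_21 and isolate_44 is the node subtending (isolate_21,(isolate_6,(isolate_14,((isolate_81,(isolate_44,isolate_34)),isolate_32)))).
That clade contains 7 terminal taxa: isolate_14, isolate_21, isolate_32, isolate_34, isolate_44, isolate_6, isolate_81.

7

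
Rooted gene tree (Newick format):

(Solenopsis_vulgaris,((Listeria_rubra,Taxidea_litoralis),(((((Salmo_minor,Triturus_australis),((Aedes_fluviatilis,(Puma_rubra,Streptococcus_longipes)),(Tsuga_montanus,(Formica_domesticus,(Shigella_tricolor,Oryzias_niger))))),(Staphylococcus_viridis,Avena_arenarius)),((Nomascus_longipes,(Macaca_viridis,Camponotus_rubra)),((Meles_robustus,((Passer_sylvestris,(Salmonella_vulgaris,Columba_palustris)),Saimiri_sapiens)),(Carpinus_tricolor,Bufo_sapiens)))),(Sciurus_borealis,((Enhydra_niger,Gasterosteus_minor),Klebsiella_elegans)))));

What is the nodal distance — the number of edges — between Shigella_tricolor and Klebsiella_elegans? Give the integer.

The MRCA of Shigella_tricolor and Klebsiella_elegans is the node subtending (((((Salmo_minor,Triturus_australis),((Aedes_fluviatilis,(Puma_rubra,Streptococcus_longipes)),(Tsuga_montanus,(Formica_domesticus,(Shigella_tricolor,Oryzias_niger))))),(Staphylococcus_viridis,Avena_arenarius)),((Nomascus_longipes,(Macaca_viridis,Camponotus_rubra)),((Meles_robustus,((Passer_sylvestris,(Salmonella_vulgaris,Columba_palustris)),Saimiri_sapiens)),(Carpinus_tricolor,Bufo_sapiens)))),(Sciurus_borealis,((Enhydra_niger,Gasterosteus_minor),Klebsiella_elegans))).
From Shigella_tricolor up to that node: 8 branches. From Klebsiella_elegans up to the same node: 3 branches. Total: 8 + 3 = 11.

11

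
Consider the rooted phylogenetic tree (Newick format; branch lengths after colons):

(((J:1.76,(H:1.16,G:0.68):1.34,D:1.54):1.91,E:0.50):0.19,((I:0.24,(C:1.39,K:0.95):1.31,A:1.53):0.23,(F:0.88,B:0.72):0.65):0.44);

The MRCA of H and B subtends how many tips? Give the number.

11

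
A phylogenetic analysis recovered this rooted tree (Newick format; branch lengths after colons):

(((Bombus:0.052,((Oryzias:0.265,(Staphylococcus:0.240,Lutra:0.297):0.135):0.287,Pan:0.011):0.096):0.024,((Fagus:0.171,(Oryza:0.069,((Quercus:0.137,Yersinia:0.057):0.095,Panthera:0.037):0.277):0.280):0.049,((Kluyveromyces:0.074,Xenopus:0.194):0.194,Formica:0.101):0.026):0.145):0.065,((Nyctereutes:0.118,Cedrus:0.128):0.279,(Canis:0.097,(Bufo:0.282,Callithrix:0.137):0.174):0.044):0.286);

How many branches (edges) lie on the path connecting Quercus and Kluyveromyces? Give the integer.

8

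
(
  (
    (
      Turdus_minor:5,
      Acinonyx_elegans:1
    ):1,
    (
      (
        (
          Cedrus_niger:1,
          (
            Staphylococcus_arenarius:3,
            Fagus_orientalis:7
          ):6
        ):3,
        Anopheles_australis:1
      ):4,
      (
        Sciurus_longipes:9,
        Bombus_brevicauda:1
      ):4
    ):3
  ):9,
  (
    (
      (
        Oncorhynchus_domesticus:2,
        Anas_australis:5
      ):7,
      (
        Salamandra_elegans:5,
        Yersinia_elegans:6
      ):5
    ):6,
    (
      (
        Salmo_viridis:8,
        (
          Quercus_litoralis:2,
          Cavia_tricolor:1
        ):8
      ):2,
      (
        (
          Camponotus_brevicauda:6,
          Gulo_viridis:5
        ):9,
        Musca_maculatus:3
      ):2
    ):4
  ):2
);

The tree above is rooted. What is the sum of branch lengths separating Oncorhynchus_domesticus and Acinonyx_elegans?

28

The path runs Oncorhynchus_domesticus → … → MRCA → … → Acinonyx_elegans; the MRCA is the root of the tree.
Branch lengths along that path: 2 + 7 + 6 + 2 + 9 + 1 + 1 = 28.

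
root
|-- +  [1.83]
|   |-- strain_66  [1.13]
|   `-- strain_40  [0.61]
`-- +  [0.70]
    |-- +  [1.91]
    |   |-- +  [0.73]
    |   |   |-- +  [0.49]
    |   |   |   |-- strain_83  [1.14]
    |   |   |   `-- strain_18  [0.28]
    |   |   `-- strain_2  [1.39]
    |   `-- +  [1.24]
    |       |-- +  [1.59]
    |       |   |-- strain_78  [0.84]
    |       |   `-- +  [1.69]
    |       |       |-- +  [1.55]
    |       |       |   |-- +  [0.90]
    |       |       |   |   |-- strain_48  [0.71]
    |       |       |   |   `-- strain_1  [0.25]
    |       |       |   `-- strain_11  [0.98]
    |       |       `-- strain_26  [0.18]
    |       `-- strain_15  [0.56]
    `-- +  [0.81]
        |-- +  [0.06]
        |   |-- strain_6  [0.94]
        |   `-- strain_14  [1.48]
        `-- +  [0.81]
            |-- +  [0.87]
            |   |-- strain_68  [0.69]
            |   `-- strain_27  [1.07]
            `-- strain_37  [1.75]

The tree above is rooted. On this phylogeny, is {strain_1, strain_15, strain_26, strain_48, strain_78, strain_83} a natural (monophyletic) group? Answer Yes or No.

The MRCA of the listed taxa subtends (((strain_83,strain_18),strain_2),((strain_78,(((strain_48,strain_1),strain_11),strain_26)),strain_15)).
That clade also contains strain_11, strain_18, strain_2, which are not in the proposed group, so the group is not monophyletic.

No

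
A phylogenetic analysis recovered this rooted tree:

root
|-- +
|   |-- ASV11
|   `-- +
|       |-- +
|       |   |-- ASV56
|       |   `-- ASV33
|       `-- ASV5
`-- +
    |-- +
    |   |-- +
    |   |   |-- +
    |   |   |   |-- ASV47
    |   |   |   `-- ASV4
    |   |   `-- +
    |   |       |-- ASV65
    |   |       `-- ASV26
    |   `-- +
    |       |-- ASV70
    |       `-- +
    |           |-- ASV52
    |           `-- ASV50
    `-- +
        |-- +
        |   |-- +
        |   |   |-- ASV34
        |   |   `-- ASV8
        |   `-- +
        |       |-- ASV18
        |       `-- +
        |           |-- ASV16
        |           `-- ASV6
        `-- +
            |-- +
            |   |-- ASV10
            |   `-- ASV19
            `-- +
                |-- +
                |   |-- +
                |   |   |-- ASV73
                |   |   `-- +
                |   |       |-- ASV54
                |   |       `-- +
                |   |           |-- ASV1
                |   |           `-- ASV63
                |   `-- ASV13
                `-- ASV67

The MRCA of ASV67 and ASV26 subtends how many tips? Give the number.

The MRCA of ASV67 and ASV26 is the node subtending ((((ASV47,ASV4),(ASV65,ASV26)),(ASV70,(ASV52,ASV50))),(((ASV34,ASV8),(ASV18,(ASV16,ASV6))),((ASV10,ASV19),(((ASV73,(ASV54,(ASV1,ASV63))),ASV13),ASV67)))).
That clade contains 20 terminal taxa: ASV1, ASV10, ASV13, ASV16, ASV18, ASV19, ASV26, ASV34, ASV4, ASV47, ASV50, ASV52, ASV54, ASV6, ASV63, ASV65, ASV67, ASV70, ASV73, ASV8.

20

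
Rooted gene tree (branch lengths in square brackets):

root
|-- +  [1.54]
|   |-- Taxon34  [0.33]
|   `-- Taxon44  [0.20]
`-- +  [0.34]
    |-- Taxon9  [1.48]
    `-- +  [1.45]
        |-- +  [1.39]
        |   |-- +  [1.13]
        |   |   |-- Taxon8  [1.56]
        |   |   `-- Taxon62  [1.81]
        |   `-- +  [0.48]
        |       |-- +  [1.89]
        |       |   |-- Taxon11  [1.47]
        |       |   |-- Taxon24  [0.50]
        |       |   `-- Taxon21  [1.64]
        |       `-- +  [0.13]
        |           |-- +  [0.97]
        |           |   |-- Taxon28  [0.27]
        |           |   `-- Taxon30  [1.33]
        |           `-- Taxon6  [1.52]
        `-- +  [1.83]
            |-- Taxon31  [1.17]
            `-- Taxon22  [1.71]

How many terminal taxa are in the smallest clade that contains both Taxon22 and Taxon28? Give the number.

The MRCA of Taxon22 and Taxon28 is the node subtending (((Taxon8,Taxon62),((Taxon11,Taxon24,Taxon21),((Taxon28,Taxon30),Taxon6))),(Taxon31,Taxon22)).
That clade contains 10 terminal taxa: Taxon11, Taxon21, Taxon22, Taxon24, Taxon28, Taxon30, Taxon31, Taxon6, Taxon62, Taxon8.

10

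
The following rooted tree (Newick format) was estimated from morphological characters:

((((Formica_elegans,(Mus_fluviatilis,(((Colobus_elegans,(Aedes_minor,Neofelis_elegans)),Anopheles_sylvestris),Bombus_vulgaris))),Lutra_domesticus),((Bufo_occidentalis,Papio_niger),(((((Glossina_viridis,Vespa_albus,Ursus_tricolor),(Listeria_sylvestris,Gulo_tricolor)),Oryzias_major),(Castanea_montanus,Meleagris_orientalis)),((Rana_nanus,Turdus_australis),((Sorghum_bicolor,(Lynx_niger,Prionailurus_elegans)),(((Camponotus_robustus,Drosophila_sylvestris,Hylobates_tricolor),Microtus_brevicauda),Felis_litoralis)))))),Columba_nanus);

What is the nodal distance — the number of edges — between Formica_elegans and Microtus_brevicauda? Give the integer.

10

The MRCA of Formica_elegans and Microtus_brevicauda is the node subtending (((Formica_elegans,(Mus_fluviatilis,(((Colobus_elegans,(Aedes_minor,Neofelis_elegans)),Anopheles_sylvestris),Bombus_vulgaris))),Lutra_domesticus),((Bufo_occidentalis,Papio_niger),(((((Glossina_viridis,Vespa_albus,Ursus_tricolor),(Listeria_sylvestris,Gulo_tricolor)),Oryzias_major),(Castanea_montanus,Meleagris_orientalis)),((Rana_nanus,Turdus_australis),((Sorghum_bicolor,(Lynx_niger,Prionailurus_elegans)),(((Camponotus_robustus,Drosophila_sylvestris,Hylobates_tricolor),Microtus_brevicauda),Felis_litoralis)))))).
From Formica_elegans up to that node: 3 branches. From Microtus_brevicauda up to the same node: 7 branches. Total: 3 + 7 = 10.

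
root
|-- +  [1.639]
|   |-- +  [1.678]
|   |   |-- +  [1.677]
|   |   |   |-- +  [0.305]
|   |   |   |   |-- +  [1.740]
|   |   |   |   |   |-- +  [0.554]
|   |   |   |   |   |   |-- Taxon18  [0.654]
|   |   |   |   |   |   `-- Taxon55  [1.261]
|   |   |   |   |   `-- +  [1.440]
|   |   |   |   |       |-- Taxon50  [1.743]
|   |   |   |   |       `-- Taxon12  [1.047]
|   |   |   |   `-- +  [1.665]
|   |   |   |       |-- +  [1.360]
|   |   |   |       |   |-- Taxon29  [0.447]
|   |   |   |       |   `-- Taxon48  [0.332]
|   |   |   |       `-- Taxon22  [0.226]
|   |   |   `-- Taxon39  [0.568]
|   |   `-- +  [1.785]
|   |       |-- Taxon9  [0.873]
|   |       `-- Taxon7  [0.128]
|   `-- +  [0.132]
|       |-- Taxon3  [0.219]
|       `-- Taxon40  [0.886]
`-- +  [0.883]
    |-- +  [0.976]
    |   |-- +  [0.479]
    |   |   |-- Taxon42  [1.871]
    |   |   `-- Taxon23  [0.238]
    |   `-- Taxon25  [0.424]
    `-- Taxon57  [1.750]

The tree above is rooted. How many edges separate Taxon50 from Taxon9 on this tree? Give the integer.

7

The MRCA of Taxon50 and Taxon9 is the node subtending (((((Taxon18,Taxon55),(Taxon50,Taxon12)),((Taxon29,Taxon48),Taxon22)),Taxon39),(Taxon9,Taxon7)).
From Taxon50 up to that node: 5 branches. From Taxon9 up to the same node: 2 branches. Total: 5 + 2 = 7.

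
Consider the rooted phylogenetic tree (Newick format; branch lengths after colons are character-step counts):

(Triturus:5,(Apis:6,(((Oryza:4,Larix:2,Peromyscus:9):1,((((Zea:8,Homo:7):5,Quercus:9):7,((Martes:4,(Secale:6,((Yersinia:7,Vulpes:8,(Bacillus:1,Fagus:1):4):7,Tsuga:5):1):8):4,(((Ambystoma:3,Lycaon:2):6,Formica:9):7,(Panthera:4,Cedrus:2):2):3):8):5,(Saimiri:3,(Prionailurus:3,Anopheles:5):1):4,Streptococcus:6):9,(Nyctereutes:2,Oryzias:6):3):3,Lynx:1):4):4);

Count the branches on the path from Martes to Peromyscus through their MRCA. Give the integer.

7

The MRCA of Martes and Peromyscus is the node subtending ((Oryza,Larix,Peromyscus),((((Zea,Homo),Quercus),((Martes,(Secale,((Yersinia,Vulpes,(Bacillus,Fagus)),Tsuga))),(((Ambystoma,Lycaon),Formica),(Panthera,Cedrus)))),(Saimiri,(Prionailurus,Anopheles)),Streptococcus),(Nyctereutes,Oryzias)).
From Martes up to that node: 5 branches. From Peromyscus up to the same node: 2 branches. Total: 5 + 2 = 7.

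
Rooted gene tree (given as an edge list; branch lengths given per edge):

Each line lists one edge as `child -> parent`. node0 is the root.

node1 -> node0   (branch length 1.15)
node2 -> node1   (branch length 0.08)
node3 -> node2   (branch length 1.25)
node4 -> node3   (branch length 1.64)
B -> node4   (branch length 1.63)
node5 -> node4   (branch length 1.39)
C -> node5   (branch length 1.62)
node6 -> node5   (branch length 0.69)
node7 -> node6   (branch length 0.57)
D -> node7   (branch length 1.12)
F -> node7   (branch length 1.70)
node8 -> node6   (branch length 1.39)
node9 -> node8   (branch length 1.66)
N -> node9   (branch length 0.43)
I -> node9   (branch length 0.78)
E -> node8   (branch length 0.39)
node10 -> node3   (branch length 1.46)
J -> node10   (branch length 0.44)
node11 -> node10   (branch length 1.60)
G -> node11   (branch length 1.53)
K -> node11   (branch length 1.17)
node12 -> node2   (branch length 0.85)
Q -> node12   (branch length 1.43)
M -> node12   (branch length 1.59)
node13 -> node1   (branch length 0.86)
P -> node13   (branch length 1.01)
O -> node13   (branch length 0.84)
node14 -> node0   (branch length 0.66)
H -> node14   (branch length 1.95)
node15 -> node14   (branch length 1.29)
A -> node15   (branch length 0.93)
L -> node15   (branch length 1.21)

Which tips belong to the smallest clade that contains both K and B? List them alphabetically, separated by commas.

B, C, D, E, F, G, I, J, K, N

Tracing K: it sits inside (G,K).
Tracing B: it sits inside (B,(C,((D,F),((N,I),E)))).
The smallest clade enclosing both is ((B,(C,((D,F),((N,I),E)))),(J,(G,K))); the answer is its 10 terminal taxa in alphabetical order.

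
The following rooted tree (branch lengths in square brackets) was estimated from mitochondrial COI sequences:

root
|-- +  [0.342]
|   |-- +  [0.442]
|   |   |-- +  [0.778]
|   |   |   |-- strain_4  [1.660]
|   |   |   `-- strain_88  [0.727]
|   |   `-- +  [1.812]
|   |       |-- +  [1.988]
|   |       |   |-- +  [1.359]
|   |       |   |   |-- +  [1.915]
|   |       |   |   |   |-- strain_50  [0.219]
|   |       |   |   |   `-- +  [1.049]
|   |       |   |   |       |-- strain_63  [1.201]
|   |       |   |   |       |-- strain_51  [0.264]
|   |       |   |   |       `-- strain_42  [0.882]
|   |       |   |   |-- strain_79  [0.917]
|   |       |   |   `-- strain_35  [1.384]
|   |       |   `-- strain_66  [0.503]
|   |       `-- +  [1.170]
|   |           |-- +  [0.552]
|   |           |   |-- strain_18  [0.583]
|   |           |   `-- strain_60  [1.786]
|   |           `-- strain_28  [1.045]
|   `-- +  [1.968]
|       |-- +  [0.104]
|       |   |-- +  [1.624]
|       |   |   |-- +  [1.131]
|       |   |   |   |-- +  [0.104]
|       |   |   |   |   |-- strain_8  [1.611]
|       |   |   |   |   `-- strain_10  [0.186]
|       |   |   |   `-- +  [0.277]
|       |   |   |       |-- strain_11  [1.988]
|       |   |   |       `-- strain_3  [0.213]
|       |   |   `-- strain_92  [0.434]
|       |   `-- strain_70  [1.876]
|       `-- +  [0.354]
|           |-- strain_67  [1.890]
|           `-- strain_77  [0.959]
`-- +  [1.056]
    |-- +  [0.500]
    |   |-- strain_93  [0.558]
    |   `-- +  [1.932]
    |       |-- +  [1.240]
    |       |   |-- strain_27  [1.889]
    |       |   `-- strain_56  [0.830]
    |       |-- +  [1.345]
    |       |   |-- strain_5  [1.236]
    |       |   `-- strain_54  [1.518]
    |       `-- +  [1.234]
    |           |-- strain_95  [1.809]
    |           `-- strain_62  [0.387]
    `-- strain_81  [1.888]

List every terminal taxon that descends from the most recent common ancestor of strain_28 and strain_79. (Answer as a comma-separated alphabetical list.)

Tracing strain_28: it sits inside ((strain_18,strain_60),strain_28).
Tracing strain_79: it sits inside ((strain_50,(strain_63,strain_51,strain_42)),strain_79,strain_35).
The smallest clade enclosing both is ((((strain_50,(strain_63,strain_51,strain_42)),strain_79,strain_35),strain_66),((strain_18,strain_60),strain_28)); the answer is its 10 terminal taxa in alphabetical order.

strain_18, strain_28, strain_35, strain_42, strain_50, strain_51, strain_60, strain_63, strain_66, strain_79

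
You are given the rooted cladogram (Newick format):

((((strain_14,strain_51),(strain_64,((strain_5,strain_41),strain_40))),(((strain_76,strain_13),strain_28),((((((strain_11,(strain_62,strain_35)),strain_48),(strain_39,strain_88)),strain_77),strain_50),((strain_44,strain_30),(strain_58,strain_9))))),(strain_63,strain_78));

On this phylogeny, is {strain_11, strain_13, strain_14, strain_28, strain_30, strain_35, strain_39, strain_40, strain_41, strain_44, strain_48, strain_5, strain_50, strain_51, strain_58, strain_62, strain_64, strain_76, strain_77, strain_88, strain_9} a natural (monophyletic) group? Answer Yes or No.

Yes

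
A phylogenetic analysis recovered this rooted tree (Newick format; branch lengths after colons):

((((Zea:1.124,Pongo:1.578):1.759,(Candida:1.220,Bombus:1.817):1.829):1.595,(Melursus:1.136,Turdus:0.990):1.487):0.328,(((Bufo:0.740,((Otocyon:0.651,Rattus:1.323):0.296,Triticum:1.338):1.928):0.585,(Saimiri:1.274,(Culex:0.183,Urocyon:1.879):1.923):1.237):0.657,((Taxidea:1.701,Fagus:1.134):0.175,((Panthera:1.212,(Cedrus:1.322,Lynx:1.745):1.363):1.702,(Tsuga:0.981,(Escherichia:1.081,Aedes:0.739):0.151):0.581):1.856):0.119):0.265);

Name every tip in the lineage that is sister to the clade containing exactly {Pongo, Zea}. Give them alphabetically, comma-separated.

Bombus, Candida

The clade containing exactly {Pongo, Zea} attaches to the tree at the node subtending ((Zea,Pongo),(Candida,Bombus)).
The other lineage descending from that same node — the sister group — is (Candida,Bombus); its 2 tips in alphabetical order are the answer.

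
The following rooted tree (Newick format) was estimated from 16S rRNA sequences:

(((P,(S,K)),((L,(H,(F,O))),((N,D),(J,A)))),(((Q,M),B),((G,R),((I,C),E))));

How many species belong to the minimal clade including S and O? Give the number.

The MRCA of S and O is the node subtending ((P,(S,K)),((L,(H,(F,O))),((N,D),(J,A)))).
That clade contains 11 terminal taxa: A, D, F, H, J, K, L, N, O, P, S.

11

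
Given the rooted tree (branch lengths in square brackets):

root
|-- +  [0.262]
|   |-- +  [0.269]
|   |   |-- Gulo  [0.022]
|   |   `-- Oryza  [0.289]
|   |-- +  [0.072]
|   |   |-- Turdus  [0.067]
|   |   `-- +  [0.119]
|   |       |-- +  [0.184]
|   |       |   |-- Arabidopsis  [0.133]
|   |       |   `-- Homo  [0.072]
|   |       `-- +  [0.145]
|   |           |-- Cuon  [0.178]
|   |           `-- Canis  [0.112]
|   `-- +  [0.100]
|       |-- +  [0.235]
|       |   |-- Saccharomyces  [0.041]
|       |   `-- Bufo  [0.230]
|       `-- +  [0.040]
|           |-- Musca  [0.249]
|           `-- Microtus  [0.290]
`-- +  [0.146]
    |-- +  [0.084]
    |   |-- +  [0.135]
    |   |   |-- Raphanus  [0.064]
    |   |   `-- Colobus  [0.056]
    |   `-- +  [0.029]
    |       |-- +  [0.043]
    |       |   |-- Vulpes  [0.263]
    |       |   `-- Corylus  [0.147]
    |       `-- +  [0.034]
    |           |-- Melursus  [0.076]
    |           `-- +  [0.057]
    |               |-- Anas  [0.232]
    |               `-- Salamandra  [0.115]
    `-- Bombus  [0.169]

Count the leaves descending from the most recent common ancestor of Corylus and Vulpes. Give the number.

2

The MRCA of Corylus and Vulpes is the node subtending (Vulpes,Corylus).
That clade contains 2 terminal taxa: Corylus, Vulpes.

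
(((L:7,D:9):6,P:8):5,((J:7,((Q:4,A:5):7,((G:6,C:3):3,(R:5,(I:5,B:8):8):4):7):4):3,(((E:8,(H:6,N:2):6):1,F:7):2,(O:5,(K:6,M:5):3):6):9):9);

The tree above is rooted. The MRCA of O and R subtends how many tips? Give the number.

15

The MRCA of O and R is the node subtending ((J,((Q,A),((G,C),(R,(I,B))))),(((E,(H,N)),F),(O,(K,M)))).
That clade contains 15 terminal taxa: A, B, C, E, F, G, H, I, J, K, M, N, O, Q, R.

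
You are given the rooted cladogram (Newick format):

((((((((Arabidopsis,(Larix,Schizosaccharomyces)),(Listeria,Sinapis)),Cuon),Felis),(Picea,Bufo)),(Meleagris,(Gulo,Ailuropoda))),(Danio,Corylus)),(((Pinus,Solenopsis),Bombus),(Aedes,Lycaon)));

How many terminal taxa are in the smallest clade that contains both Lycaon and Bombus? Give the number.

5

The MRCA of Lycaon and Bombus is the node subtending (((Pinus,Solenopsis),Bombus),(Aedes,Lycaon)).
That clade contains 5 terminal taxa: Aedes, Bombus, Lycaon, Pinus, Solenopsis.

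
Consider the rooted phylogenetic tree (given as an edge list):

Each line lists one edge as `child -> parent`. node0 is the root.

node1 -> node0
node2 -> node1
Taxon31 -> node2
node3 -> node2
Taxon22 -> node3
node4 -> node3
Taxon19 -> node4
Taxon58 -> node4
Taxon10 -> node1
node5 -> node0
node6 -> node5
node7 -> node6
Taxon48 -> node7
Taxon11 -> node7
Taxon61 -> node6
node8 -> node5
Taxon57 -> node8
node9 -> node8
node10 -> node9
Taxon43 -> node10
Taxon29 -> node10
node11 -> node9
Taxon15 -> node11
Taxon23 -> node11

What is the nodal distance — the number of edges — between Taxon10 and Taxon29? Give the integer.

7

The MRCA of Taxon10 and Taxon29 is the root of the tree.
From Taxon10 up to that node: 2 branches. From Taxon29 up to the same node: 5 branches. Total: 2 + 5 = 7.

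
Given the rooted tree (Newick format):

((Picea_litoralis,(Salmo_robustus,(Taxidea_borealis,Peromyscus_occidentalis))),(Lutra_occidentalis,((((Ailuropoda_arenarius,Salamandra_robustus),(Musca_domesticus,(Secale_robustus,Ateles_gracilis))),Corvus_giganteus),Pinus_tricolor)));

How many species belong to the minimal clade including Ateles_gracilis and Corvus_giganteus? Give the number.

6

The MRCA of Ateles_gracilis and Corvus_giganteus is the node subtending (((Ailuropoda_arenarius,Salamandra_robustus),(Musca_domesticus,(Secale_robustus,Ateles_gracilis))),Corvus_giganteus).
That clade contains 6 terminal taxa: Ailuropoda_arenarius, Ateles_gracilis, Corvus_giganteus, Musca_domesticus, Salamandra_robustus, Secale_robustus.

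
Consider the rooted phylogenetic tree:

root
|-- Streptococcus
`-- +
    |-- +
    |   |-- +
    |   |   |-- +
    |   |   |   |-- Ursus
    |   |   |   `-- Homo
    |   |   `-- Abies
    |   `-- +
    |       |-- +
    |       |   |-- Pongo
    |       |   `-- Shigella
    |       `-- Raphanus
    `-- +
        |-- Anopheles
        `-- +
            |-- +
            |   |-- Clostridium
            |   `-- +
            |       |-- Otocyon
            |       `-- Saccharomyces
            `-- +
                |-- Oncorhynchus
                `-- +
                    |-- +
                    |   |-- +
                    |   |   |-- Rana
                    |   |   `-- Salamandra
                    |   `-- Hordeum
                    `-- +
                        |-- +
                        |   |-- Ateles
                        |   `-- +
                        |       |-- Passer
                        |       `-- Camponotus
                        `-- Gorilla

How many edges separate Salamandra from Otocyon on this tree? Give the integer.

8

The MRCA of Salamandra and Otocyon is the node subtending ((Clostridium,(Otocyon,Saccharomyces)),(Oncorhynchus,(((Rana,Salamandra),Hordeum),((Ateles,(Passer,Camponotus)),Gorilla)))).
From Salamandra up to that node: 5 branches. From Otocyon up to the same node: 3 branches. Total: 5 + 3 = 8.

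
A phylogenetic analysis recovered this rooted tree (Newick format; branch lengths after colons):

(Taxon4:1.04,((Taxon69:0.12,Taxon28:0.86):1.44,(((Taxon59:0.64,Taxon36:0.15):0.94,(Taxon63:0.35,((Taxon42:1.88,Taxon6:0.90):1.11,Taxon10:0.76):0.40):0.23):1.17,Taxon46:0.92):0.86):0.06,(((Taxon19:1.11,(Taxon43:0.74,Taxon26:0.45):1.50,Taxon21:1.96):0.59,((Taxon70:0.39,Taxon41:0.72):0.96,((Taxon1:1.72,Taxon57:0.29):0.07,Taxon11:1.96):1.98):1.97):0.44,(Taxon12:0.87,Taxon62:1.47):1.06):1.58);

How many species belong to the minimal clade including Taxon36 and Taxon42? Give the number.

The MRCA of Taxon36 and Taxon42 is the node subtending ((Taxon59,Taxon36),(Taxon63,((Taxon42,Taxon6),Taxon10))).
That clade contains 6 terminal taxa: Taxon10, Taxon36, Taxon42, Taxon59, Taxon6, Taxon63.

6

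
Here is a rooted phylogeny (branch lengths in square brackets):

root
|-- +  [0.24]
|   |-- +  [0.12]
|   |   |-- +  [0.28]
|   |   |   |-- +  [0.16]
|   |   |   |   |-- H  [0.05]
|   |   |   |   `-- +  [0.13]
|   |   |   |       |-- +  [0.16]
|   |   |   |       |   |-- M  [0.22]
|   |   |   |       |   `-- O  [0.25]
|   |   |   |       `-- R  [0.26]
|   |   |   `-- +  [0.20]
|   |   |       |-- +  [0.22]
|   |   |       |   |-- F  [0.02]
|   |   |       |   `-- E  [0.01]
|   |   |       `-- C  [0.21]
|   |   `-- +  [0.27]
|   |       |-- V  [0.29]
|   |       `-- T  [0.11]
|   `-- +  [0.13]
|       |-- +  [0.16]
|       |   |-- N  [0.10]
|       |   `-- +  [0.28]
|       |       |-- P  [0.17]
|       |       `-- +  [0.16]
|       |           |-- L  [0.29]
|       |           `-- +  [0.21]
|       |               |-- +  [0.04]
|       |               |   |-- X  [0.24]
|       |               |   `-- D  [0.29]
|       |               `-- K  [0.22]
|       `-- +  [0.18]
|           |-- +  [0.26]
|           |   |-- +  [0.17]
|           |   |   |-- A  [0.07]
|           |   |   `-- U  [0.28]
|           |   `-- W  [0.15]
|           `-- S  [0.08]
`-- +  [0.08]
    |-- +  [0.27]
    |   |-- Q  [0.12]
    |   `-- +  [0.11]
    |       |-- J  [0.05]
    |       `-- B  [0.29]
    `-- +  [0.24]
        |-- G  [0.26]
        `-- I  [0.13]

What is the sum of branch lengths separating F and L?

1.86

The path runs F → … → MRCA → … → L; the MRCA is the node subtending ((((H,((M,O),R)),((F,E),C)),(V,T)),((N,(P,(L,((X,D),K)))),(((A,U),W),S))).
Branch lengths along that path: 0.02 + 0.22 + 0.20 + 0.28 + 0.12 + 0.13 + 0.16 + 0.28 + 0.16 + 0.29 = 1.86.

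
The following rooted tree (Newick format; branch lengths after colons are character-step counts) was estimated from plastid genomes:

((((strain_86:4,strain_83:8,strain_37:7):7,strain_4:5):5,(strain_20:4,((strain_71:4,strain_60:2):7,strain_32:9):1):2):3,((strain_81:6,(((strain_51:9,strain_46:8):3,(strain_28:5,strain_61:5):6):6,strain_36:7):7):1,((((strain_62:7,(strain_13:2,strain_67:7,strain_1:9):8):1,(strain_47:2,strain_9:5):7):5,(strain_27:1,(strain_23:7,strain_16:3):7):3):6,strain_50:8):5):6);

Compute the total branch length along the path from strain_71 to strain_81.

The path runs strain_71 → … → MRCA → … → strain_81; the MRCA is the root of the tree.
Branch lengths along that path: 4 + 7 + 1 + 2 + 3 + 6 + 1 + 6 = 30.

30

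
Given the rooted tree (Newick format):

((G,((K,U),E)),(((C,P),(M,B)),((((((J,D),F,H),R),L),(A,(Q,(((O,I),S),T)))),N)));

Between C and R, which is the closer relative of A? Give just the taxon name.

The MRCA of A and R subtends (((((J,D),F,H),R),L),(A,(Q,(((O,I),S),T)))) (12 taxa).
The MRCA of A and C subtends (((C,P),(M,B)),((((((J,D),F,H),R),L),(A,(Q,(((O,I),S),T)))),N)) (17 taxa).
The first is nested inside the second, so A shares a more recent common ancestor with R.

R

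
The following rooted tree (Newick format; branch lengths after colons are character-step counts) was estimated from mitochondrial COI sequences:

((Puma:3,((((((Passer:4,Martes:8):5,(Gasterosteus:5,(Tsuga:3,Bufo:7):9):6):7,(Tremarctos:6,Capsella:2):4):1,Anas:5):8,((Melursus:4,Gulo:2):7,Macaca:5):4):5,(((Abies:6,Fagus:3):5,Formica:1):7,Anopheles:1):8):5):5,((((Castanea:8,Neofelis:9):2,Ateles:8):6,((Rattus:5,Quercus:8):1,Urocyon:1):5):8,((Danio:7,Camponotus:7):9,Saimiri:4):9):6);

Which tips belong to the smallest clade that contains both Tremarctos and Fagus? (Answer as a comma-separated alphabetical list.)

Abies, Anas, Anopheles, Bufo, Capsella, Fagus, Formica, Gasterosteus, Gulo, Macaca, Martes, Melursus, Passer, Tremarctos, Tsuga

Tracing Tremarctos: it sits inside (Tremarctos,Capsella).
Tracing Fagus: it sits inside (Abies,Fagus).
The smallest clade enclosing both is ((((((Passer,Martes),(Gasterosteus,(Tsuga,Bufo))),(Tremarctos,Capsella)),Anas),((Melursus,Gulo),Macaca)),(((Abies,Fagus),Formica),Anopheles)); the answer is its 15 terminal taxa in alphabetical order.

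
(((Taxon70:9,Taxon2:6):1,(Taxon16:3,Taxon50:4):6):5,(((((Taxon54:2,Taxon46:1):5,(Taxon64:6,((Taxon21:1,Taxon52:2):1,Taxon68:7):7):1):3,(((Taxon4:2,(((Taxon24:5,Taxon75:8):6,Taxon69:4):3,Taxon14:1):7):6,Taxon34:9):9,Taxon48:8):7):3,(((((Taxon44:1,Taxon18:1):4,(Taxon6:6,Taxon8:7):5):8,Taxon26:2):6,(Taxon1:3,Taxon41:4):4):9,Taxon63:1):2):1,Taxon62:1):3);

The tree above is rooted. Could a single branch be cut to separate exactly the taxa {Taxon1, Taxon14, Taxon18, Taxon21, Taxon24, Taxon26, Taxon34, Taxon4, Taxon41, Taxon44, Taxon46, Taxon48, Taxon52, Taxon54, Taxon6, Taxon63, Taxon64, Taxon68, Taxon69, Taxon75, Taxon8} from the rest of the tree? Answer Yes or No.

Yes

The most recent common ancestor of these taxa subtends ((((Taxon54,Taxon46),(Taxon64,((Taxon21,Taxon52),Taxon68))),(((Taxon4,(((Taxon24,Taxon75),Taxon69),Taxon14)),Taxon34),Taxon48)),(((((Taxon44,Taxon18),(Taxon6,Taxon8)),Taxon26),(Taxon1,Taxon41)),Taxon63)).
That clade has exactly 21 tips — every listed taxon and nothing else — so the group is monophyletic.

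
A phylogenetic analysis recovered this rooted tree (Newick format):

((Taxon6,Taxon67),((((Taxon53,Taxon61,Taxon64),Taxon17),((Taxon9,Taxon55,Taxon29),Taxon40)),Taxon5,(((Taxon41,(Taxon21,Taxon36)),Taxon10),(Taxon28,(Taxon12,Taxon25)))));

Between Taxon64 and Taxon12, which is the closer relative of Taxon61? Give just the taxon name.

The MRCA of Taxon61 and Taxon64 subtends (Taxon53,Taxon61,Taxon64) (3 taxa).
The MRCA of Taxon61 and Taxon12 subtends ((((Taxon53,Taxon61,Taxon64),Taxon17),((Taxon9,Taxon55,Taxon29),Taxon40)),Taxon5,(((Taxon41,(Taxon21,Taxon36)),Taxon10),(Taxon28,(Taxon12,Taxon25)))) (16 taxa).
The first is nested inside the second, so Taxon61 shares a more recent common ancestor with Taxon64.

Taxon64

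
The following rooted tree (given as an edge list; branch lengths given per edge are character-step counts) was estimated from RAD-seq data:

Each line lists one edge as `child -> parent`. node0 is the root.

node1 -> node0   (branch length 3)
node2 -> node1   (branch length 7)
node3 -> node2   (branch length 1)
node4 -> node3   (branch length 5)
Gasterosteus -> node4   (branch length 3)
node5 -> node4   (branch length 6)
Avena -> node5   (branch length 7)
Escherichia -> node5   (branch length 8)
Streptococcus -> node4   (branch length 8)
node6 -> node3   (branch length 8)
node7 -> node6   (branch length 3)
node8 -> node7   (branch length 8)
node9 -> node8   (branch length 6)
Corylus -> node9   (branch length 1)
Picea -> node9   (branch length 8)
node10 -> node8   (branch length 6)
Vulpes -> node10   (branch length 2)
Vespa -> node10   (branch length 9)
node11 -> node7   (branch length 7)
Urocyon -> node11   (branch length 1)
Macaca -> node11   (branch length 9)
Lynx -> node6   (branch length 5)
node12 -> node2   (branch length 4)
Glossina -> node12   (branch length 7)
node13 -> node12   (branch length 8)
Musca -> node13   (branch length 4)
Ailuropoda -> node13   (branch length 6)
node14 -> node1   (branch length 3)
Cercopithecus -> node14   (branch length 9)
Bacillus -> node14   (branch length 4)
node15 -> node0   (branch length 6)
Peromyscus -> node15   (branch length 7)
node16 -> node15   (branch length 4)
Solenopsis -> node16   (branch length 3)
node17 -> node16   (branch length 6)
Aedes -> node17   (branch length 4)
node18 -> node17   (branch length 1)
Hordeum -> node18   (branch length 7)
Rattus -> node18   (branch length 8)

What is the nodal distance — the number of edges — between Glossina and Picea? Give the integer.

8

The MRCA of Glossina and Picea is the node subtending (((Gasterosteus,(Avena,Escherichia),Streptococcus),((((Corylus,Picea),(Vulpes,Vespa)),(Urocyon,Macaca)),Lynx)),(Glossina,(Musca,Ailuropoda))).
From Glossina up to that node: 2 branches. From Picea up to the same node: 6 branches. Total: 2 + 6 = 8.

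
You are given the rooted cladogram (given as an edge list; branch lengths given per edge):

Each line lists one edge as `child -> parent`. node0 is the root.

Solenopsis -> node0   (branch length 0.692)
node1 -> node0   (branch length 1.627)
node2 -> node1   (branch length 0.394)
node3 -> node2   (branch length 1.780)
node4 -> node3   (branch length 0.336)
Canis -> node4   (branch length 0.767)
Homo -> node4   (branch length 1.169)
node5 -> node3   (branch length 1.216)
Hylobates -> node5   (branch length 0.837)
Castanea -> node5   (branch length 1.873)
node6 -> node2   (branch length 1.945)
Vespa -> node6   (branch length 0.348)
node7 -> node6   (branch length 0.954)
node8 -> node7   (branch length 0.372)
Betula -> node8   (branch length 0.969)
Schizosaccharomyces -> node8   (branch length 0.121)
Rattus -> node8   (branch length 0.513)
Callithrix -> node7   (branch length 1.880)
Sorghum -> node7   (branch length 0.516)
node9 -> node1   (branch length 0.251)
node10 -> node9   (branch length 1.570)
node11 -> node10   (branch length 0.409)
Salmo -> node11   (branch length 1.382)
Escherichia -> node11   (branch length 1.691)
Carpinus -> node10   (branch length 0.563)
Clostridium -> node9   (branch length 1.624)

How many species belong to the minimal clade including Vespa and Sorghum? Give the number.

6

The MRCA of Vespa and Sorghum is the node subtending (Vespa,((Betula,Schizosaccharomyces,Rattus),Callithrix,Sorghum)).
That clade contains 6 terminal taxa: Betula, Callithrix, Rattus, Schizosaccharomyces, Sorghum, Vespa.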